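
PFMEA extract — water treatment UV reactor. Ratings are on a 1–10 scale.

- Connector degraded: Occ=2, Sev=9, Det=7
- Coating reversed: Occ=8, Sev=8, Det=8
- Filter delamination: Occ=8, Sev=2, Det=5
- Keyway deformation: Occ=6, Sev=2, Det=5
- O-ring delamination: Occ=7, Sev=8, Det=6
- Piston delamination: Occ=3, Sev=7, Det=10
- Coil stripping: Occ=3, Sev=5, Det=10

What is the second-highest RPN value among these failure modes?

336

RPN = Severity × Occurrence × Detection:
  Connector degraded: 9 × 2 × 7 = 126
  Coating reversed: 8 × 8 × 8 = 512
  Filter delamination: 2 × 8 × 5 = 80
  Keyway deformation: 2 × 6 × 5 = 60
  O-ring delamination: 8 × 7 × 6 = 336
  Piston delamination: 7 × 3 × 10 = 210
  Coil stripping: 5 × 3 × 10 = 150
Sorted descending: 512, 336, 210, 150, 126, 80, 60.
The second-highest RPN is 336 (O-ring delamination).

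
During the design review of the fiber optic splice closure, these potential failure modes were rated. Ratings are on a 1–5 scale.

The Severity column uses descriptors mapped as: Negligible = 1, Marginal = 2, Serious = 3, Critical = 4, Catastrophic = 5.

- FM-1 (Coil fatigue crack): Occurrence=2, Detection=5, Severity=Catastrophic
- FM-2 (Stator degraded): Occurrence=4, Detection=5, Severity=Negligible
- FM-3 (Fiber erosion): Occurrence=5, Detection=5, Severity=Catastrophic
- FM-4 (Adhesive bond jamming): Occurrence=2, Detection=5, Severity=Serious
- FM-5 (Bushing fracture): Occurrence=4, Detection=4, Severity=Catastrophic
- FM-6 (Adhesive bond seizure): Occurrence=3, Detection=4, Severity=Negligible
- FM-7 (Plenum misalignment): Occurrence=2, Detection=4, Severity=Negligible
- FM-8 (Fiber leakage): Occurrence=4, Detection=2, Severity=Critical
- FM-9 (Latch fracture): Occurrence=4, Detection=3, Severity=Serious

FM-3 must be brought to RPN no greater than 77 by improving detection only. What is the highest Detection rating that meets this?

3

FM-3: S=5, O=5, D=5 → current RPN = 125.
Fixed product = 25. Need 25 × D ≤ 77, so D ≤ 77/25 = 3.08.
Maximum integer Detection rating = 3 (gives RPN 75; D=4 would give 100 > 77).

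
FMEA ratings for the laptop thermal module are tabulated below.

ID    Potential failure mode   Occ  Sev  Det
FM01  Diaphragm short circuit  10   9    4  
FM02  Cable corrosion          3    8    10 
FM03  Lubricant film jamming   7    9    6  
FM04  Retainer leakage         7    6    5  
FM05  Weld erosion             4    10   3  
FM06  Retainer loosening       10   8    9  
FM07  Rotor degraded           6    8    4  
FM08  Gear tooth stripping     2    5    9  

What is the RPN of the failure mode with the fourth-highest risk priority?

RPN = Severity × Occurrence × Detection:
  FM01: 9 × 10 × 4 = 360
  FM02: 8 × 3 × 10 = 240
  FM03: 9 × 7 × 6 = 378
  FM04: 6 × 7 × 5 = 210
  FM05: 10 × 4 × 3 = 120
  FM06: 8 × 10 × 9 = 720
  FM07: 8 × 6 × 4 = 192
  FM08: 5 × 2 × 9 = 90
Sorted descending: 720, 378, 360, 240, 210, 192, 120, 90.
The fourth-highest RPN is 240 (FM02).

240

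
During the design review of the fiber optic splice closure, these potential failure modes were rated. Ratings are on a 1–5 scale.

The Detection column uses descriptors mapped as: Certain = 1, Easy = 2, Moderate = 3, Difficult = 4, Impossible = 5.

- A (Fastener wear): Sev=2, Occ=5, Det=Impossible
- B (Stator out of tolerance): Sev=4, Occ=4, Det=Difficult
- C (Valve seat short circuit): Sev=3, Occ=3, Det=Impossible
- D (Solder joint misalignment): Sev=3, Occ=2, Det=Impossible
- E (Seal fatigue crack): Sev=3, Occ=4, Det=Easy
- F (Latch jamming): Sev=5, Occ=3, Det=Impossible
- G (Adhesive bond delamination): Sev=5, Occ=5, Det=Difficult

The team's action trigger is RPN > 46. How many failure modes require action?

RPN = Severity × Occurrence × Detection:
  A: 2 × 5 × 5 = 50
  B: 4 × 4 × 4 = 64
  C: 3 × 3 × 5 = 45
  D: 3 × 2 × 5 = 30
  E: 3 × 4 × 2 = 24
  F: 5 × 3 × 5 = 75
  G: 5 × 5 × 4 = 100
Modes with RPN > 46: A (50), B (64), F (75), G (100) → 4.

4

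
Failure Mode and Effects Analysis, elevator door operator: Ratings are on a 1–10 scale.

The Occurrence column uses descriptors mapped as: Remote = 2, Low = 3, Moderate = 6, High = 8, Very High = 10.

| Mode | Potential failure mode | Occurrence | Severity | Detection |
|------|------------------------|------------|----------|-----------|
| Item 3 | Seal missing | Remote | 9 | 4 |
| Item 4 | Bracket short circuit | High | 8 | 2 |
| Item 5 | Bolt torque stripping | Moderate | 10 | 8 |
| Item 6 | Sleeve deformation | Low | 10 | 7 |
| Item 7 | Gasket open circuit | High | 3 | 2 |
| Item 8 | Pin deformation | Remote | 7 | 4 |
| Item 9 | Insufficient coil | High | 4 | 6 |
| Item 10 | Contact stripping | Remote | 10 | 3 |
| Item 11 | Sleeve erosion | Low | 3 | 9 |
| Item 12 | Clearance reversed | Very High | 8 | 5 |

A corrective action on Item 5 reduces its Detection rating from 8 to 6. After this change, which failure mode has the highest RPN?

Item 12

RPN = Severity × Occurrence × Detection:
  Item 3: 9 × 2 × 4 = 72
  Item 4: 8 × 8 × 2 = 128
  Item 5: 10 × 6 × 8 = 480
  Item 6: 10 × 3 × 7 = 210
  Item 7: 3 × 8 × 2 = 48
  Item 8: 7 × 2 × 4 = 56
  Item 9: 4 × 8 × 6 = 192
  Item 10: 10 × 2 × 3 = 60
  Item 11: 3 × 3 × 9 = 81
  Item 12: 8 × 10 × 5 = 400
After action: Item 5 → 10 × 6 × 6 = 360.
Revised RPNs: Item 12=400, Item 5=360, Item 6=210, Item 9=192, Item 4=128, Item 11=81, Item 3=72, Item 10=60, Item 8=56, Item 7=48.
Highest is now Item 12 (400).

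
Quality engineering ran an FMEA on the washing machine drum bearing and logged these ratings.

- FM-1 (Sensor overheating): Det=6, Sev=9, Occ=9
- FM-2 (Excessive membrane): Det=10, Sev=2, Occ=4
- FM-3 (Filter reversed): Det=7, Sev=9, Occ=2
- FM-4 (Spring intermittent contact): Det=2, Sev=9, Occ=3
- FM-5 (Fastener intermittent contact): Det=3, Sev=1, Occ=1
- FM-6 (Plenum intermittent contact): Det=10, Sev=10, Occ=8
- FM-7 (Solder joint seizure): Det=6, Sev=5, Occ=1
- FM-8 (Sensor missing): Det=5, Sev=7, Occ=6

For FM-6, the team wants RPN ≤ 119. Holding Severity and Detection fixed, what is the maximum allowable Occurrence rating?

FM-6: S=10, O=8, D=10 → current RPN = 800.
Fixed product = 100. Need 100 × O ≤ 119, so O ≤ 119/100 = 1.19.
Maximum integer Occurrence rating = 1 (gives RPN 100; O=2 would give 200 > 119).

1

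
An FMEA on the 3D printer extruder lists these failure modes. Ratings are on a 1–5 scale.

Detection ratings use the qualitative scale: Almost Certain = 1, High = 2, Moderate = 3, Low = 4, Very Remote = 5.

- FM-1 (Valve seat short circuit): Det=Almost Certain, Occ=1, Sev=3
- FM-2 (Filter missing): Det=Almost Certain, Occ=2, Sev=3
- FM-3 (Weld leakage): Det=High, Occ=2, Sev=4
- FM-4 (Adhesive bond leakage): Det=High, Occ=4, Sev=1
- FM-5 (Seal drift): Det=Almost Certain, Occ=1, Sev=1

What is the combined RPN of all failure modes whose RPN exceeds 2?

RPN = Severity × Occurrence × Detection:
  FM-1: 3 × 1 × 1 = 3
  FM-2: 3 × 2 × 1 = 6
  FM-3: 4 × 2 × 2 = 16
  FM-4: 1 × 4 × 2 = 8
  FM-5: 1 × 1 × 1 = 1
RPN > 2: FM-1 (3), FM-2 (6), FM-3 (16), FM-4 (8).
Sum: 3 + 6 + 16 + 8 = 33.

33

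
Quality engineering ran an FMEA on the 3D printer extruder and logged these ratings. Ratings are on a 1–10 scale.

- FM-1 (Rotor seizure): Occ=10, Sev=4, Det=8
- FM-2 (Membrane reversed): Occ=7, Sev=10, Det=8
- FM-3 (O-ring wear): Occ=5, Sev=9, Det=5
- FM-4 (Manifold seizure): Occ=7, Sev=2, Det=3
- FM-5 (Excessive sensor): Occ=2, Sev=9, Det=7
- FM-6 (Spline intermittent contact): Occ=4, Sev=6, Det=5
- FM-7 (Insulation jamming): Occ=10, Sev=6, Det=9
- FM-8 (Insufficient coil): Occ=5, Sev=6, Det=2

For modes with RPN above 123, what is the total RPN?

RPN = Severity × Occurrence × Detection:
  FM-1: 4 × 10 × 8 = 320
  FM-2: 10 × 7 × 8 = 560
  FM-3: 9 × 5 × 5 = 225
  FM-4: 2 × 7 × 3 = 42
  FM-5: 9 × 2 × 7 = 126
  FM-6: 6 × 4 × 5 = 120
  FM-7: 6 × 10 × 9 = 540
  FM-8: 6 × 5 × 2 = 60
RPN > 123: FM-1 (320), FM-2 (560), FM-3 (225), FM-5 (126), FM-7 (540).
Sum: 320 + 560 + 225 + 126 + 540 = 1771.

1771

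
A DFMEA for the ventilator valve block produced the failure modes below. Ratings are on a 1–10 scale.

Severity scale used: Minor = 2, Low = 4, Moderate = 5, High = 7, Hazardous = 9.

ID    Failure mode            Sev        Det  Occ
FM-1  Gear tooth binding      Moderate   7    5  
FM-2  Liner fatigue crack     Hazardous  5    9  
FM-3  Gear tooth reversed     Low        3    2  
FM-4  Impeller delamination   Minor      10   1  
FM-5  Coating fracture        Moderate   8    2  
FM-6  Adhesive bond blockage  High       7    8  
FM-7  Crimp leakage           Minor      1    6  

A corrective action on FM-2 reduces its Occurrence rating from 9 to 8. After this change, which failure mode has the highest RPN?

RPN = Severity × Occurrence × Detection:
  FM-1: 5 × 5 × 7 = 175
  FM-2: 9 × 9 × 5 = 405
  FM-3: 4 × 2 × 3 = 24
  FM-4: 2 × 1 × 10 = 20
  FM-5: 5 × 2 × 8 = 80
  FM-6: 7 × 8 × 7 = 392
  FM-7: 2 × 6 × 1 = 12
After action: FM-2 → 9 × 8 × 5 = 360.
Revised RPNs: FM-6=392, FM-2=360, FM-1=175, FM-5=80, FM-3=24, FM-4=20, FM-7=12.
Highest is now FM-6 (392).

FM-6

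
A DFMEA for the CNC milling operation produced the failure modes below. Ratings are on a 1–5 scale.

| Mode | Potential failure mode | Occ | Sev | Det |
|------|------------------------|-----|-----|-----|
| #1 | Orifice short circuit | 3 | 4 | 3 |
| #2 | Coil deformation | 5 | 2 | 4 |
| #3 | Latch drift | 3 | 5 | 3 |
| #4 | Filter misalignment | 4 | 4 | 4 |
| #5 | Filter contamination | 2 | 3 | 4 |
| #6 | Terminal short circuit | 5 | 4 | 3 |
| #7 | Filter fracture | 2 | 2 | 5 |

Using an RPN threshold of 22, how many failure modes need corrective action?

RPN = Severity × Occurrence × Detection:
  #1: 4 × 3 × 3 = 36
  #2: 2 × 5 × 4 = 40
  #3: 5 × 3 × 3 = 45
  #4: 4 × 4 × 4 = 64
  #5: 3 × 2 × 4 = 24
  #6: 4 × 5 × 3 = 60
  #7: 2 × 2 × 5 = 20
Modes with RPN ≥ 22: #1 (36), #2 (40), #3 (45), #4 (64), #5 (24), #6 (60) → 6.

6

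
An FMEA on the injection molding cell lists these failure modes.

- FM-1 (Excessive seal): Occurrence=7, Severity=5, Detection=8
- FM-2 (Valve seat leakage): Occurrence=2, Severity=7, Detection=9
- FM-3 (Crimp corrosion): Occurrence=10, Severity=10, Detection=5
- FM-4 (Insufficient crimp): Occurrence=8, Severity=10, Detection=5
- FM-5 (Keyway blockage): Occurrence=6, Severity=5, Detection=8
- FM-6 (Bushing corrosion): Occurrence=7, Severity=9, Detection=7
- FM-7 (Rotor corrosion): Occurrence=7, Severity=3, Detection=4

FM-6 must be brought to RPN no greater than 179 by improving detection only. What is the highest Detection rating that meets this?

FM-6: S=9, O=7, D=7 → current RPN = 441.
Fixed product = 63. Need 63 × D ≤ 179, so D ≤ 179/63 = 2.84.
Maximum integer Detection rating = 2 (gives RPN 126; D=3 would give 189 > 179).

2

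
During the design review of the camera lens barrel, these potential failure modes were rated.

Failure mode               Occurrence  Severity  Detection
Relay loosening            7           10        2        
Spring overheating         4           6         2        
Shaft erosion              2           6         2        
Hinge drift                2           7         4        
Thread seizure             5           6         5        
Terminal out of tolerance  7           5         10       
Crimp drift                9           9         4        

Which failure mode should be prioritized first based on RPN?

RPN = Severity × Occurrence × Detection:
  Relay loosening: 10 × 7 × 2 = 140
  Spring overheating: 6 × 4 × 2 = 48
  Shaft erosion: 6 × 2 × 2 = 24
  Hinge drift: 7 × 2 × 4 = 56
  Thread seizure: 6 × 5 × 5 = 150
  Terminal out of tolerance: 5 × 7 × 10 = 350
  Crimp drift: 9 × 9 × 4 = 324
Highest RPN is 350 → Terminal out of tolerance.

Terminal out of tolerance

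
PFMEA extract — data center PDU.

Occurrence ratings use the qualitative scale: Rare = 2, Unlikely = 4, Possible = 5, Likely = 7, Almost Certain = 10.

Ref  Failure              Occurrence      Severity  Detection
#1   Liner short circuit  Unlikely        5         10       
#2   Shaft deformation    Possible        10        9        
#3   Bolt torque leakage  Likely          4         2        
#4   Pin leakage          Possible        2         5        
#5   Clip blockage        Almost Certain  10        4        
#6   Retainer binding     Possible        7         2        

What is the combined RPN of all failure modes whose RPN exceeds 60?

RPN = Severity × Occurrence × Detection:
  #1: 5 × 4 × 10 = 200
  #2: 10 × 5 × 9 = 450
  #3: 4 × 7 × 2 = 56
  #4: 2 × 5 × 5 = 50
  #5: 10 × 10 × 4 = 400
  #6: 7 × 5 × 2 = 70
RPN > 60: #1 (200), #2 (450), #5 (400), #6 (70).
Sum: 200 + 450 + 400 + 70 = 1120.

1120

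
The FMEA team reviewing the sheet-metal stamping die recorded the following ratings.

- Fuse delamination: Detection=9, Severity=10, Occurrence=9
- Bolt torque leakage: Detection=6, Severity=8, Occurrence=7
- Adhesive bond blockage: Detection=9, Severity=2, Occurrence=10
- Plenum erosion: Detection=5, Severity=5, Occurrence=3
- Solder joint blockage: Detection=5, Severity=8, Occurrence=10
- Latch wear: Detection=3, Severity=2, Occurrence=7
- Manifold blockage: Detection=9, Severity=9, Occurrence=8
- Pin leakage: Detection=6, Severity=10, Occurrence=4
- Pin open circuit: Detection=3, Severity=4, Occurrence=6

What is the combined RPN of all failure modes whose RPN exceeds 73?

RPN = Severity × Occurrence × Detection:
  Fuse delamination: 10 × 9 × 9 = 810
  Bolt torque leakage: 8 × 7 × 6 = 336
  Adhesive bond blockage: 2 × 10 × 9 = 180
  Plenum erosion: 5 × 3 × 5 = 75
  Solder joint blockage: 8 × 10 × 5 = 400
  Latch wear: 2 × 7 × 3 = 42
  Manifold blockage: 9 × 8 × 9 = 648
  Pin leakage: 10 × 4 × 6 = 240
  Pin open circuit: 4 × 6 × 3 = 72
RPN > 73: Fuse delamination (810), Bolt torque leakage (336), Adhesive bond blockage (180), Plenum erosion (75), Solder joint blockage (400), Manifold blockage (648), Pin leakage (240).
Sum: 810 + 336 + 180 + 75 + 400 + 648 + 240 = 2689.

2689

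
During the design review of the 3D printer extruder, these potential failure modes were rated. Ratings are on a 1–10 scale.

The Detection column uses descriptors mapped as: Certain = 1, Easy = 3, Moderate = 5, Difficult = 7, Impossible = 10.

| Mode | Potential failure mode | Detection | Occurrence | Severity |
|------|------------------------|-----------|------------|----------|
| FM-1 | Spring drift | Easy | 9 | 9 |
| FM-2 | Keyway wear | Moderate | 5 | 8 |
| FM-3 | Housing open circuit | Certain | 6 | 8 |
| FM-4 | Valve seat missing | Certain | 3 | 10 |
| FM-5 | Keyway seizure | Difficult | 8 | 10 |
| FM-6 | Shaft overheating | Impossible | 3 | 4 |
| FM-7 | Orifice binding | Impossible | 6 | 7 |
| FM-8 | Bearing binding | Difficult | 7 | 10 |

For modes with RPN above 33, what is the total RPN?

RPN = Severity × Occurrence × Detection:
  FM-1: 9 × 9 × 3 = 243
  FM-2: 8 × 5 × 5 = 200
  FM-3: 8 × 6 × 1 = 48
  FM-4: 10 × 3 × 1 = 30
  FM-5: 10 × 8 × 7 = 560
  FM-6: 4 × 3 × 10 = 120
  FM-7: 7 × 6 × 10 = 420
  FM-8: 10 × 7 × 7 = 490
RPN > 33: FM-1 (243), FM-2 (200), FM-3 (48), FM-5 (560), FM-6 (120), FM-7 (420), FM-8 (490).
Sum: 243 + 200 + 48 + 560 + 120 + 420 + 490 = 2081.

2081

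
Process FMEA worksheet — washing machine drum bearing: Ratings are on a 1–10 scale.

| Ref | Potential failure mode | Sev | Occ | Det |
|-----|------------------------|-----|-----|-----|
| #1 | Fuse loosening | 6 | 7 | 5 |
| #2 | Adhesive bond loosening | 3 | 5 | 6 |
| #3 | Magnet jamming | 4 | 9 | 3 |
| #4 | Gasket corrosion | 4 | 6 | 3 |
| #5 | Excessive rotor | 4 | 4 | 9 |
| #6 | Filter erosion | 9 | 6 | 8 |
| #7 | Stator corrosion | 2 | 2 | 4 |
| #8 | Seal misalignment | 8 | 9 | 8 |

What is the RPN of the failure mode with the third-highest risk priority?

RPN = Severity × Occurrence × Detection:
  #1: 6 × 7 × 5 = 210
  #2: 3 × 5 × 6 = 90
  #3: 4 × 9 × 3 = 108
  #4: 4 × 6 × 3 = 72
  #5: 4 × 4 × 9 = 144
  #6: 9 × 6 × 8 = 432
  #7: 2 × 2 × 4 = 16
  #8: 8 × 9 × 8 = 576
Sorted descending: 576, 432, 210, 144, 108, 90, 72, 16.
The third-highest RPN is 210 (#1).

210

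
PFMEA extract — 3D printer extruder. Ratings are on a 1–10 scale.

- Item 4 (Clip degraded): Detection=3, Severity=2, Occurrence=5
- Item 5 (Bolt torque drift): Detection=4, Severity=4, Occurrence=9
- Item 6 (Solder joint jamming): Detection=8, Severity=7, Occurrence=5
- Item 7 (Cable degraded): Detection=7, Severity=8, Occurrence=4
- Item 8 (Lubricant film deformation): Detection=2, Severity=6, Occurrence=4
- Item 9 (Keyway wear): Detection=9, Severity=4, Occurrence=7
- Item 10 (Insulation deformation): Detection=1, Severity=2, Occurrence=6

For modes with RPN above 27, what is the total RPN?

RPN = Severity × Occurrence × Detection:
  Item 4: 2 × 5 × 3 = 30
  Item 5: 4 × 9 × 4 = 144
  Item 6: 7 × 5 × 8 = 280
  Item 7: 8 × 4 × 7 = 224
  Item 8: 6 × 4 × 2 = 48
  Item 9: 4 × 7 × 9 = 252
  Item 10: 2 × 6 × 1 = 12
RPN > 27: Item 4 (30), Item 5 (144), Item 6 (280), Item 7 (224), Item 8 (48), Item 9 (252).
Sum: 30 + 144 + 280 + 224 + 48 + 252 = 978.

978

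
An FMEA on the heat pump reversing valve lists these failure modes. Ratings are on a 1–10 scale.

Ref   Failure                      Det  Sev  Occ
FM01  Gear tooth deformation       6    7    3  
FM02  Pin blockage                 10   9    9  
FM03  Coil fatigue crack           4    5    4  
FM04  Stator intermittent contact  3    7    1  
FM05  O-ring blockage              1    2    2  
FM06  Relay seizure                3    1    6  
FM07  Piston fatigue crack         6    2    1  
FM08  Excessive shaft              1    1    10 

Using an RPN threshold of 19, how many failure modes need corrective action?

4

RPN = Severity × Occurrence × Detection:
  FM01: 7 × 3 × 6 = 126
  FM02: 9 × 9 × 10 = 810
  FM03: 5 × 4 × 4 = 80
  FM04: 7 × 1 × 3 = 21
  FM05: 2 × 2 × 1 = 4
  FM06: 1 × 6 × 3 = 18
  FM07: 2 × 1 × 6 = 12
  FM08: 1 × 10 × 1 = 10
Modes with RPN ≥ 19: FM01 (126), FM02 (810), FM03 (80), FM04 (21) → 4.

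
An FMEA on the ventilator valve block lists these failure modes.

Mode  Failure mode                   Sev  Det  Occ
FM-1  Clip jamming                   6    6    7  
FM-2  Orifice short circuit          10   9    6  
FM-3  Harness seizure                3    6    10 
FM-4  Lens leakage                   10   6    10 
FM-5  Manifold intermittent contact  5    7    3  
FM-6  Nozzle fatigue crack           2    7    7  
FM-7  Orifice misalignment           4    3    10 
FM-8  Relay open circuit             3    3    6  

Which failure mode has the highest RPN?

FM-4

RPN = Severity × Occurrence × Detection:
  FM-1: 6 × 7 × 6 = 252
  FM-2: 10 × 6 × 9 = 540
  FM-3: 3 × 10 × 6 = 180
  FM-4: 10 × 10 × 6 = 600
  FM-5: 5 × 3 × 7 = 105
  FM-6: 2 × 7 × 7 = 98
  FM-7: 4 × 10 × 3 = 120
  FM-8: 3 × 6 × 3 = 54
Highest RPN is 600 → FM-4.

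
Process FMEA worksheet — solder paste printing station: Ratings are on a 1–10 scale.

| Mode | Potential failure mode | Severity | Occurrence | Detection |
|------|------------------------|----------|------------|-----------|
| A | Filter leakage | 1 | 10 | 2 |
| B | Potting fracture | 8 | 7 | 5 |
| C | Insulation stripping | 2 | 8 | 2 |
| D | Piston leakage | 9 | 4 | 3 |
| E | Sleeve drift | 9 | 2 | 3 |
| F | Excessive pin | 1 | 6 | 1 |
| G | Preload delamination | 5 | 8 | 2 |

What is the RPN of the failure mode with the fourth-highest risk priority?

54

RPN = Severity × Occurrence × Detection:
  A: 1 × 10 × 2 = 20
  B: 8 × 7 × 5 = 280
  C: 2 × 8 × 2 = 32
  D: 9 × 4 × 3 = 108
  E: 9 × 2 × 3 = 54
  F: 1 × 6 × 1 = 6
  G: 5 × 8 × 2 = 80
Sorted descending: 280, 108, 80, 54, 32, 20, 6.
The fourth-highest RPN is 54 (E).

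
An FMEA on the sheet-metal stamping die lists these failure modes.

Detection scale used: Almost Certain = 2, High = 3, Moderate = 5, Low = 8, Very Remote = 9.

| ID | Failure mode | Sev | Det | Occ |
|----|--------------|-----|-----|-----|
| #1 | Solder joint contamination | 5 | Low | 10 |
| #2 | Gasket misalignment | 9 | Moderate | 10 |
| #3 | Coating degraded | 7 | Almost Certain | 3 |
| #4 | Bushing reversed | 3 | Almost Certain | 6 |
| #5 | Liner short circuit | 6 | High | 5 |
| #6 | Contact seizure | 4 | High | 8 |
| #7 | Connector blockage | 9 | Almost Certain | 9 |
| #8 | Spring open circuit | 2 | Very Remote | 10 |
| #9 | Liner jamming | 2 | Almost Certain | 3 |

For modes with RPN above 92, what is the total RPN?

1288

RPN = Severity × Occurrence × Detection:
  #1: 5 × 10 × 8 = 400
  #2: 9 × 10 × 5 = 450
  #3: 7 × 3 × 2 = 42
  #4: 3 × 6 × 2 = 36
  #5: 6 × 5 × 3 = 90
  #6: 4 × 8 × 3 = 96
  #7: 9 × 9 × 2 = 162
  #8: 2 × 10 × 9 = 180
  #9: 2 × 3 × 2 = 12
RPN > 92: #1 (400), #2 (450), #6 (96), #7 (162), #8 (180).
Sum: 400 + 450 + 96 + 162 + 180 = 1288.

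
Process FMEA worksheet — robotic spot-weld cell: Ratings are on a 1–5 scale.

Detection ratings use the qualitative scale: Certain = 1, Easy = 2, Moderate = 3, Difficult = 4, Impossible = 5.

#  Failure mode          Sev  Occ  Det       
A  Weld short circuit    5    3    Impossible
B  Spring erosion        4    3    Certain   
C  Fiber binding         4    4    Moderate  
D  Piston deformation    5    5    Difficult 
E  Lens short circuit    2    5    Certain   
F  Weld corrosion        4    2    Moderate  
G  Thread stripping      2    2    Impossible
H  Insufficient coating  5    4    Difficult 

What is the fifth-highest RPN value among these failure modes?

RPN = Severity × Occurrence × Detection:
  A: 5 × 3 × 5 = 75
  B: 4 × 3 × 1 = 12
  C: 4 × 4 × 3 = 48
  D: 5 × 5 × 4 = 100
  E: 2 × 5 × 1 = 10
  F: 4 × 2 × 3 = 24
  G: 2 × 2 × 5 = 20
  H: 5 × 4 × 4 = 80
Sorted descending: 100, 80, 75, 48, 24, 20, 12, 10.
The fifth-highest RPN is 24 (F).

24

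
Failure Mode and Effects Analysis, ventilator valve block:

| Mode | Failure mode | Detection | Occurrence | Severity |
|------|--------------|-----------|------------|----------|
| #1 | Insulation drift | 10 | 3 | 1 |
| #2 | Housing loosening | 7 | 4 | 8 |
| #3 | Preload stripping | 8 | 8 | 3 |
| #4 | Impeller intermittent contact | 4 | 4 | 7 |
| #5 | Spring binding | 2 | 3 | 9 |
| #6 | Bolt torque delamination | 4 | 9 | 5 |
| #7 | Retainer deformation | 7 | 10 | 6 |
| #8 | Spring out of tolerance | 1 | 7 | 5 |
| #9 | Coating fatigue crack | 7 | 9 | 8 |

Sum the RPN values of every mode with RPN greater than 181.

RPN = Severity × Occurrence × Detection:
  #1: 1 × 3 × 10 = 30
  #2: 8 × 4 × 7 = 224
  #3: 3 × 8 × 8 = 192
  #4: 7 × 4 × 4 = 112
  #5: 9 × 3 × 2 = 54
  #6: 5 × 9 × 4 = 180
  #7: 6 × 10 × 7 = 420
  #8: 5 × 7 × 1 = 35
  #9: 8 × 9 × 7 = 504
RPN > 181: #2 (224), #3 (192), #7 (420), #9 (504).
Sum: 224 + 192 + 420 + 504 = 1340.

1340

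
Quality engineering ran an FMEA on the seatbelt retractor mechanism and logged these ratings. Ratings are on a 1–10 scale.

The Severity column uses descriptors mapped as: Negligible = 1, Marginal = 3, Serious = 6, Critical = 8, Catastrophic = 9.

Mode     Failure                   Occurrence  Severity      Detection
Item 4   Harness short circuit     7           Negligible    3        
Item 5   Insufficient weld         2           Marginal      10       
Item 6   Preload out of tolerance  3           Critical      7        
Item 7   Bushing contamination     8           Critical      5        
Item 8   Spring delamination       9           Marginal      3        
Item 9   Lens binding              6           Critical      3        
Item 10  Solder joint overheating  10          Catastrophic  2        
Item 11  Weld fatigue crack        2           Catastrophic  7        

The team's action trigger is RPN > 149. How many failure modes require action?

3

RPN = Severity × Occurrence × Detection:
  Item 4: 1 × 7 × 3 = 21
  Item 5: 3 × 2 × 10 = 60
  Item 6: 8 × 3 × 7 = 168
  Item 7: 8 × 8 × 5 = 320
  Item 8: 3 × 9 × 3 = 81
  Item 9: 8 × 6 × 3 = 144
  Item 10: 9 × 10 × 2 = 180
  Item 11: 9 × 2 × 7 = 126
Modes with RPN > 149: Item 6 (168), Item 7 (320), Item 10 (180) → 3.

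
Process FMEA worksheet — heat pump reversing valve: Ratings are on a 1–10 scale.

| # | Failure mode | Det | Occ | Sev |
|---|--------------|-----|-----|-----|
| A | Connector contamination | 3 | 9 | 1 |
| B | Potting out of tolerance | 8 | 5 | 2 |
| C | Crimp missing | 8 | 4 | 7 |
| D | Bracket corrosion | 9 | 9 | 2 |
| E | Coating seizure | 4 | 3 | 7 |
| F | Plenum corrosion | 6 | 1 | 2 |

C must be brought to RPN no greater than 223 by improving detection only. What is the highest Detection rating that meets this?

7

C: S=7, O=4, D=8 → current RPN = 224.
Fixed product = 28. Need 28 × D ≤ 223, so D ≤ 223/28 = 7.96.
Maximum integer Detection rating = 7 (gives RPN 196; D=8 would give 224 > 223).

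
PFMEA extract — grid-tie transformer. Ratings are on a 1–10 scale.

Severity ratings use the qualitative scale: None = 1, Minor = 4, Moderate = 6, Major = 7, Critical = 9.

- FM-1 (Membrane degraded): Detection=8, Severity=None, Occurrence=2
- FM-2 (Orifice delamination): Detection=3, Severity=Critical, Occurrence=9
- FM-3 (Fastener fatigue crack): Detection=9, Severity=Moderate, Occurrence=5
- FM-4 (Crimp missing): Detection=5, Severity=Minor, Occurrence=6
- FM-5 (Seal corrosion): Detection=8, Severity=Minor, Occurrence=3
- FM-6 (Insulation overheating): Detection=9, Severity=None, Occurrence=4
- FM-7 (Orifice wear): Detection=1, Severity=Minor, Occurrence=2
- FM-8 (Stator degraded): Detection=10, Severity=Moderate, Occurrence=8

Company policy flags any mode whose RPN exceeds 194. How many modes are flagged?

RPN = Severity × Occurrence × Detection:
  FM-1: 1 × 2 × 8 = 16
  FM-2: 9 × 9 × 3 = 243
  FM-3: 6 × 5 × 9 = 270
  FM-4: 4 × 6 × 5 = 120
  FM-5: 4 × 3 × 8 = 96
  FM-6: 1 × 4 × 9 = 36
  FM-7: 4 × 2 × 1 = 8
  FM-8: 6 × 8 × 10 = 480
Modes with RPN > 194: FM-2 (243), FM-3 (270), FM-8 (480) → 3.

3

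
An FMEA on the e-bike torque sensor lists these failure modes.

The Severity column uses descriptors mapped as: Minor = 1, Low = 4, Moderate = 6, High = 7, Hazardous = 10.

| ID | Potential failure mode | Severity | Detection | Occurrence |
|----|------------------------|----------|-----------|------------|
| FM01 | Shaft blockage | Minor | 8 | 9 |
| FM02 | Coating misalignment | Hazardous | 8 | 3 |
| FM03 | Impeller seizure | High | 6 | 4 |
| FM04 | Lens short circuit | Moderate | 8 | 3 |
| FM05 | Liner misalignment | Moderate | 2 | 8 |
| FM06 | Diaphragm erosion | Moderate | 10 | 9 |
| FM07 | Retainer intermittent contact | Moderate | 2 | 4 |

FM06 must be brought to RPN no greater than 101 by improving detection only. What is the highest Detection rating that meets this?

FM06: S=6, O=9, D=10 → current RPN = 540.
Fixed product = 54. Need 54 × D ≤ 101, so D ≤ 101/54 = 1.87.
Maximum integer Detection rating = 1 (gives RPN 54; D=2 would give 108 > 101).

1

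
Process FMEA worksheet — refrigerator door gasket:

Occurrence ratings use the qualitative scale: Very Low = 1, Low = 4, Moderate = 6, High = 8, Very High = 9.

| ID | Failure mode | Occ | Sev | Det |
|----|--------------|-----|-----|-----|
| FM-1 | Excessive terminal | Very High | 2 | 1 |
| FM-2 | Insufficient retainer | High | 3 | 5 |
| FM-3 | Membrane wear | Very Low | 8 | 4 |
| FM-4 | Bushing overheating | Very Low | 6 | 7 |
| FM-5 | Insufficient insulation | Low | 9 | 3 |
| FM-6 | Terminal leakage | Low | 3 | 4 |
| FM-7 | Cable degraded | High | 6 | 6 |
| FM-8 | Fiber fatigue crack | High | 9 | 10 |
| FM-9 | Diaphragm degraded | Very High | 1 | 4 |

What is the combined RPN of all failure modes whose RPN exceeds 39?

RPN = Severity × Occurrence × Detection:
  FM-1: 2 × 9 × 1 = 18
  FM-2: 3 × 8 × 5 = 120
  FM-3: 8 × 1 × 4 = 32
  FM-4: 6 × 1 × 7 = 42
  FM-5: 9 × 4 × 3 = 108
  FM-6: 3 × 4 × 4 = 48
  FM-7: 6 × 8 × 6 = 288
  FM-8: 9 × 8 × 10 = 720
  FM-9: 1 × 9 × 4 = 36
RPN > 39: FM-2 (120), FM-4 (42), FM-5 (108), FM-6 (48), FM-7 (288), FM-8 (720).
Sum: 120 + 42 + 108 + 48 + 288 + 720 = 1326.

1326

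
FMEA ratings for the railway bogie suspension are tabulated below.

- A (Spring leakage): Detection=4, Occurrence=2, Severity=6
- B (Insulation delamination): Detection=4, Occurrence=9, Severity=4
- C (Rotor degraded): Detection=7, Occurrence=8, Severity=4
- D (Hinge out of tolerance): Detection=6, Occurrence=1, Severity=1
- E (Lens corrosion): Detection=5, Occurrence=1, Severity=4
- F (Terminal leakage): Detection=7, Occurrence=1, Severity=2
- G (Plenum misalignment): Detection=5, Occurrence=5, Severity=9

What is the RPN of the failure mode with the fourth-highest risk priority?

RPN = Severity × Occurrence × Detection:
  A: 6 × 2 × 4 = 48
  B: 4 × 9 × 4 = 144
  C: 4 × 8 × 7 = 224
  D: 1 × 1 × 6 = 6
  E: 4 × 1 × 5 = 20
  F: 2 × 1 × 7 = 14
  G: 9 × 5 × 5 = 225
Sorted descending: 225, 224, 144, 48, 20, 14, 6.
The fourth-highest RPN is 48 (A).

48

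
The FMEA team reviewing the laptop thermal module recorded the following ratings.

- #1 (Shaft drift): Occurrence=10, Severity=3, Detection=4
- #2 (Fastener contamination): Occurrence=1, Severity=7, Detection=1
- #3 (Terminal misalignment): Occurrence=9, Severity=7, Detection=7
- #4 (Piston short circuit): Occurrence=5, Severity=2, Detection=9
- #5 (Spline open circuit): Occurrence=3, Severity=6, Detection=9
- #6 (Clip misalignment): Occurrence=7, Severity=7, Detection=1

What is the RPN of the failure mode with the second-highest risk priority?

RPN = Severity × Occurrence × Detection:
  #1: 3 × 10 × 4 = 120
  #2: 7 × 1 × 1 = 7
  #3: 7 × 9 × 7 = 441
  #4: 2 × 5 × 9 = 90
  #5: 6 × 3 × 9 = 162
  #6: 7 × 7 × 1 = 49
Sorted descending: 441, 162, 120, 90, 49, 7.
The second-highest RPN is 162 (#5).

162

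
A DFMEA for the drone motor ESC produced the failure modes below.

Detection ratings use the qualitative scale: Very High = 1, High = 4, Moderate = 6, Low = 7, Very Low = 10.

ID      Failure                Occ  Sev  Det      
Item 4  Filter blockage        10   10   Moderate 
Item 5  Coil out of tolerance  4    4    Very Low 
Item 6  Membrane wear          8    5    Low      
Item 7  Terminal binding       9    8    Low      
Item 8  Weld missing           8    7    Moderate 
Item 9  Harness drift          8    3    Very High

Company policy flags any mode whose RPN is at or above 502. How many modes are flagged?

RPN = Severity × Occurrence × Detection:
  Item 4: 10 × 10 × 6 = 600
  Item 5: 4 × 4 × 10 = 160
  Item 6: 5 × 8 × 7 = 280
  Item 7: 8 × 9 × 7 = 504
  Item 8: 7 × 8 × 6 = 336
  Item 9: 3 × 8 × 1 = 24
Modes with RPN ≥ 502: Item 4 (600), Item 7 (504) → 2.

2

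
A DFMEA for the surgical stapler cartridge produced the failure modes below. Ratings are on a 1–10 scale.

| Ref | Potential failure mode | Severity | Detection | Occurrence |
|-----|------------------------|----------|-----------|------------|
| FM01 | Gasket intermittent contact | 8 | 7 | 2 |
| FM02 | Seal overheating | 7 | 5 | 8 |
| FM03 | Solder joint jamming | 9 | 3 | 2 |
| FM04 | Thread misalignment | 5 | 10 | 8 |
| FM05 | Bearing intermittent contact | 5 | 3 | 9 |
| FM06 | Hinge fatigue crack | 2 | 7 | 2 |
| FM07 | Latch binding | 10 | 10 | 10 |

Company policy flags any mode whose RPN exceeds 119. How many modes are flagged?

4

RPN = Severity × Occurrence × Detection:
  FM01: 8 × 2 × 7 = 112
  FM02: 7 × 8 × 5 = 280
  FM03: 9 × 2 × 3 = 54
  FM04: 5 × 8 × 10 = 400
  FM05: 5 × 9 × 3 = 135
  FM06: 2 × 2 × 7 = 28
  FM07: 10 × 10 × 10 = 1000
Modes with RPN > 119: FM02 (280), FM04 (400), FM05 (135), FM07 (1000) → 4.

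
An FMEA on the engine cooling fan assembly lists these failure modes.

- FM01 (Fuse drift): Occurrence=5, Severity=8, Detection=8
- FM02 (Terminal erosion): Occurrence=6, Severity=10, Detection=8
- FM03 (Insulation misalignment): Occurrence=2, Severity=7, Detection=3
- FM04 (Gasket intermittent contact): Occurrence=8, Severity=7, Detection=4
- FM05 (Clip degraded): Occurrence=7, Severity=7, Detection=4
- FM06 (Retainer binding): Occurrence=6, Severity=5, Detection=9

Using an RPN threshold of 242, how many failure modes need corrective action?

RPN = Severity × Occurrence × Detection:
  FM01: 8 × 5 × 8 = 320
  FM02: 10 × 6 × 8 = 480
  FM03: 7 × 2 × 3 = 42
  FM04: 7 × 8 × 4 = 224
  FM05: 7 × 7 × 4 = 196
  FM06: 5 × 6 × 9 = 270
Modes with RPN ≥ 242: FM01 (320), FM02 (480), FM06 (270) → 3.

3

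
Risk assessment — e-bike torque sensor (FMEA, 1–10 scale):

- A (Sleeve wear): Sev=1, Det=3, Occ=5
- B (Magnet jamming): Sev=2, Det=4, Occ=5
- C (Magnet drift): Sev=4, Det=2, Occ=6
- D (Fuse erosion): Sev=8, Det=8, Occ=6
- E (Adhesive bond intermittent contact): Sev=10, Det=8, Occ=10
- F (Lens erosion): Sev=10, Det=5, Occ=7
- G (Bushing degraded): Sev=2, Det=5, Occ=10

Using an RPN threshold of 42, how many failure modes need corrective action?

5

RPN = Severity × Occurrence × Detection:
  A: 1 × 5 × 3 = 15
  B: 2 × 5 × 4 = 40
  C: 4 × 6 × 2 = 48
  D: 8 × 6 × 8 = 384
  E: 10 × 10 × 8 = 800
  F: 10 × 7 × 5 = 350
  G: 2 × 10 × 5 = 100
Modes with RPN ≥ 42: C (48), D (384), E (800), F (350), G (100) → 5.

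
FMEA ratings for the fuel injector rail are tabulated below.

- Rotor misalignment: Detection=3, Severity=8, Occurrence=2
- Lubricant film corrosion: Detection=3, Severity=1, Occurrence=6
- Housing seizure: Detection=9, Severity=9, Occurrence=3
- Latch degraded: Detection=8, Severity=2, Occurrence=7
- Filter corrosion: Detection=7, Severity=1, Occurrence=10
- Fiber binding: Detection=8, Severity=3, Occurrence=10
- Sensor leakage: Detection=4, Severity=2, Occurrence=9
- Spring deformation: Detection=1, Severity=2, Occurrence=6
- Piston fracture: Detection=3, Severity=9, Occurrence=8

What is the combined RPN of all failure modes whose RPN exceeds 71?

RPN = Severity × Occurrence × Detection:
  Rotor misalignment: 8 × 2 × 3 = 48
  Lubricant film corrosion: 1 × 6 × 3 = 18
  Housing seizure: 9 × 3 × 9 = 243
  Latch degraded: 2 × 7 × 8 = 112
  Filter corrosion: 1 × 10 × 7 = 70
  Fiber binding: 3 × 10 × 8 = 240
  Sensor leakage: 2 × 9 × 4 = 72
  Spring deformation: 2 × 6 × 1 = 12
  Piston fracture: 9 × 8 × 3 = 216
RPN > 71: Housing seizure (243), Latch degraded (112), Fiber binding (240), Sensor leakage (72), Piston fracture (216).
Sum: 243 + 112 + 240 + 72 + 216 = 883.

883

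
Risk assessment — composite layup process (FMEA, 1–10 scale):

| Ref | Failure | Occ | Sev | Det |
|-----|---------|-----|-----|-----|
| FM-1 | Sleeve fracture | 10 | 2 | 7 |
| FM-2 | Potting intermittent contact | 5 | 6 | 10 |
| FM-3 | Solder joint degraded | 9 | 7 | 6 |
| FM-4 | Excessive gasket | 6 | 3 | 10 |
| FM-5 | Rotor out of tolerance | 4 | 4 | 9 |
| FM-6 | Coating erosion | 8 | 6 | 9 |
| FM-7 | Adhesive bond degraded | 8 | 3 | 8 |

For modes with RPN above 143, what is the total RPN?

1626

RPN = Severity × Occurrence × Detection:
  FM-1: 2 × 10 × 7 = 140
  FM-2: 6 × 5 × 10 = 300
  FM-3: 7 × 9 × 6 = 378
  FM-4: 3 × 6 × 10 = 180
  FM-5: 4 × 4 × 9 = 144
  FM-6: 6 × 8 × 9 = 432
  FM-7: 3 × 8 × 8 = 192
RPN > 143: FM-2 (300), FM-3 (378), FM-4 (180), FM-5 (144), FM-6 (432), FM-7 (192).
Sum: 300 + 378 + 180 + 144 + 432 + 192 = 1626.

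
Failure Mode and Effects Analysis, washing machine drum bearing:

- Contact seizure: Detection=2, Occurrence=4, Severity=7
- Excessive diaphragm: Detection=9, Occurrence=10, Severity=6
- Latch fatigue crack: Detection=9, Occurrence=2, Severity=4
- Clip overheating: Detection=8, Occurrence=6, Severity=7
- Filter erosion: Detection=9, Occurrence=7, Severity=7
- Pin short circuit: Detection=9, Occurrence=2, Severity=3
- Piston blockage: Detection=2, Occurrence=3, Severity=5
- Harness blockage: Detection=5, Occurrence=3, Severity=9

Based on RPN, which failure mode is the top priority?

Excessive diaphragm

RPN = Severity × Occurrence × Detection:
  Contact seizure: 7 × 4 × 2 = 56
  Excessive diaphragm: 6 × 10 × 9 = 540
  Latch fatigue crack: 4 × 2 × 9 = 72
  Clip overheating: 7 × 6 × 8 = 336
  Filter erosion: 7 × 7 × 9 = 441
  Pin short circuit: 3 × 2 × 9 = 54
  Piston blockage: 5 × 3 × 2 = 30
  Harness blockage: 9 × 3 × 5 = 135
Highest RPN is 540 → Excessive diaphragm.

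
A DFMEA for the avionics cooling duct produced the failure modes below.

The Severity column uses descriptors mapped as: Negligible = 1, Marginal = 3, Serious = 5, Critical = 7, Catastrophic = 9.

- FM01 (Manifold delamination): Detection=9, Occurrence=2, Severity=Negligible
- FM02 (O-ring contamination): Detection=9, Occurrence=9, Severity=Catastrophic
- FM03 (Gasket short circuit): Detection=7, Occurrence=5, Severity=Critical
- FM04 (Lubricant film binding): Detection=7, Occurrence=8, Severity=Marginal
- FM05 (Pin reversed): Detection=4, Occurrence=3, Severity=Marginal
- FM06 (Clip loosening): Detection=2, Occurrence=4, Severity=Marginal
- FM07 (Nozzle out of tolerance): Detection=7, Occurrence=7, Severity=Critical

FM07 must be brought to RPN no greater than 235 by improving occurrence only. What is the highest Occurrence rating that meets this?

4

FM07: S=7, O=7, D=7 → current RPN = 343.
Fixed product = 49. Need 49 × O ≤ 235, so O ≤ 235/49 = 4.80.
Maximum integer Occurrence rating = 4 (gives RPN 196; O=5 would give 245 > 235).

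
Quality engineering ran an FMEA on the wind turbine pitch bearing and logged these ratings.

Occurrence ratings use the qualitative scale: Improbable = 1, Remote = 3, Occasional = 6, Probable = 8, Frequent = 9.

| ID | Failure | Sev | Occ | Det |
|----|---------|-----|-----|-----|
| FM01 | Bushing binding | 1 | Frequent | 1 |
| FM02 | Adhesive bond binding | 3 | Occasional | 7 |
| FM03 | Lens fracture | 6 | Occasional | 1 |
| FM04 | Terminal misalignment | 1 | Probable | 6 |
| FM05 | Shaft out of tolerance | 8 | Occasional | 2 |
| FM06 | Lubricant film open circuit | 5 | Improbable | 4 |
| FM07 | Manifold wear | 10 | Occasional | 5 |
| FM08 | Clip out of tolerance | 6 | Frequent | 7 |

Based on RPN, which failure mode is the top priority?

FM08

RPN = Severity × Occurrence × Detection:
  FM01: 1 × 9 × 1 = 9
  FM02: 3 × 6 × 7 = 126
  FM03: 6 × 6 × 1 = 36
  FM04: 1 × 8 × 6 = 48
  FM05: 8 × 6 × 2 = 96
  FM06: 5 × 1 × 4 = 20
  FM07: 10 × 6 × 5 = 300
  FM08: 6 × 9 × 7 = 378
Highest RPN is 378 → FM08.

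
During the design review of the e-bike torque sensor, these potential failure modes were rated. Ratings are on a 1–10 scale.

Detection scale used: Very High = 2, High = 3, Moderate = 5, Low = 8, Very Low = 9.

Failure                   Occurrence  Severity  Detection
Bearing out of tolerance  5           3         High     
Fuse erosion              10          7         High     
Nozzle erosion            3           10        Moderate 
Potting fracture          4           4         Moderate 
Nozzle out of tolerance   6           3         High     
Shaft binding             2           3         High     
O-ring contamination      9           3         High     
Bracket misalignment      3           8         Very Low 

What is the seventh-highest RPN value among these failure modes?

45

RPN = Severity × Occurrence × Detection:
  Bearing out of tolerance: 3 × 5 × 3 = 45
  Fuse erosion: 7 × 10 × 3 = 210
  Nozzle erosion: 10 × 3 × 5 = 150
  Potting fracture: 4 × 4 × 5 = 80
  Nozzle out of tolerance: 3 × 6 × 3 = 54
  Shaft binding: 3 × 2 × 3 = 18
  O-ring contamination: 3 × 9 × 3 = 81
  Bracket misalignment: 8 × 3 × 9 = 216
Sorted descending: 216, 210, 150, 81, 80, 54, 45, 18.
The seventh-highest RPN is 45 (Bearing out of tolerance).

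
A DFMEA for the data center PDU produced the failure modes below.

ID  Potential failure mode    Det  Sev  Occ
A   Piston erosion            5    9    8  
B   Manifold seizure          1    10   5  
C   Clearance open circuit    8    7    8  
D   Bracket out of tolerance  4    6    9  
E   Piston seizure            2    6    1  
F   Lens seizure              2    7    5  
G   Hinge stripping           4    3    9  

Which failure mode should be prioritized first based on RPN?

C

RPN = Severity × Occurrence × Detection:
  A: 9 × 8 × 5 = 360
  B: 10 × 5 × 1 = 50
  C: 7 × 8 × 8 = 448
  D: 6 × 9 × 4 = 216
  E: 6 × 1 × 2 = 12
  F: 7 × 5 × 2 = 70
  G: 3 × 9 × 4 = 108
Highest RPN is 448 → C.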